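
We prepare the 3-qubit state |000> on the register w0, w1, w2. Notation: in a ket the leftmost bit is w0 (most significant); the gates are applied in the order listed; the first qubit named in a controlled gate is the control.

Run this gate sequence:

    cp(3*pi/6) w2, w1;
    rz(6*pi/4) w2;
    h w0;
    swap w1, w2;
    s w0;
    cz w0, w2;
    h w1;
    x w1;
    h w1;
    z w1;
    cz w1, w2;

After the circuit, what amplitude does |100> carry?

|100> carries amplitude -sqrt(2)*exp(3*I*pi/4)/2 in the final state. Key observation: the block from step 7 through step 10 cancels to the identity and can be dropped.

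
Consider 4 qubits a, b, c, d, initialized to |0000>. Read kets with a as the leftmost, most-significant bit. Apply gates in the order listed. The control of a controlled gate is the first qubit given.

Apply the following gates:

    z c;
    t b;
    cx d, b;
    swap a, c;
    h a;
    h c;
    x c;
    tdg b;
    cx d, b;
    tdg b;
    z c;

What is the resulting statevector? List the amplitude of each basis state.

The resulting statevector has amplitude 1/2 on |0000>, -1/2 on |0010>, 1/2 on |1000>, -1/2 on |1010>, and 0 on every other basis state.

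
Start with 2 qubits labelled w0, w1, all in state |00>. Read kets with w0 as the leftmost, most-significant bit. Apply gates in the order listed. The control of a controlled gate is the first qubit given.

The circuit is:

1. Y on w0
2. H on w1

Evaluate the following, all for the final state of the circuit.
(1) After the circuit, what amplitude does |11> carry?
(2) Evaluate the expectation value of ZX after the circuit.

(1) The final state's coefficient on |11> equals sqrt(2)*I/2.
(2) The observable ZX averages to -1.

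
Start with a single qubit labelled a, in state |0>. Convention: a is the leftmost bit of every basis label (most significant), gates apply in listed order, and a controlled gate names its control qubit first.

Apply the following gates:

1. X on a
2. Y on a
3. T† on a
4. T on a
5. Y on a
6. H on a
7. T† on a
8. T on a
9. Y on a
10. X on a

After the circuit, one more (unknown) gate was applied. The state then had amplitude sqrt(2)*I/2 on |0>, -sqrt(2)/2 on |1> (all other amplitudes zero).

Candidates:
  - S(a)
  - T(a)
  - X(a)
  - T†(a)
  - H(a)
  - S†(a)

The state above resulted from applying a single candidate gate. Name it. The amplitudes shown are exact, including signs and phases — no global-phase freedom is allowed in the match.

The unique candidate consistent with the amplitudes is S(a).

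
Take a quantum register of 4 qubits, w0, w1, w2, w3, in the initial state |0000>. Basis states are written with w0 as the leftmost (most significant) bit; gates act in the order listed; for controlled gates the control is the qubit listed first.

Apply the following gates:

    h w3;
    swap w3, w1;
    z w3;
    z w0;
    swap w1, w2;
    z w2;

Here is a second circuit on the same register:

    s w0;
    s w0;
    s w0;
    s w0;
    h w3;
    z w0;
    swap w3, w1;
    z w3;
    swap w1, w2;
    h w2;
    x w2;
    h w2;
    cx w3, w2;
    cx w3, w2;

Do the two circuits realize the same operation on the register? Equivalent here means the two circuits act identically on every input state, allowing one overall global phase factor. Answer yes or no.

Yes, they are equivalent — the unitaries differ by at most a global phase.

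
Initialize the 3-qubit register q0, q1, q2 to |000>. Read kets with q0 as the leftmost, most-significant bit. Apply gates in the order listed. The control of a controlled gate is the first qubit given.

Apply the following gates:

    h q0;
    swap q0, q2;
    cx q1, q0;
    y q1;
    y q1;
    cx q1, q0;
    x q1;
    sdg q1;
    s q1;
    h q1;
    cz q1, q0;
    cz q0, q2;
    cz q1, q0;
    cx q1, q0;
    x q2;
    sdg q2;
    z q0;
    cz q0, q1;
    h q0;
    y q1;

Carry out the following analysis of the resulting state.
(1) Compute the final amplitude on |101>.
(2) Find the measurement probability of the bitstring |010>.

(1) The amplitude on |101> is -sqrt(2)/4. Key observation: gates 3-6 undo each other exactly, leaving only the rest of the circuit to track.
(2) Outcome |010> occurs with probability 1/8.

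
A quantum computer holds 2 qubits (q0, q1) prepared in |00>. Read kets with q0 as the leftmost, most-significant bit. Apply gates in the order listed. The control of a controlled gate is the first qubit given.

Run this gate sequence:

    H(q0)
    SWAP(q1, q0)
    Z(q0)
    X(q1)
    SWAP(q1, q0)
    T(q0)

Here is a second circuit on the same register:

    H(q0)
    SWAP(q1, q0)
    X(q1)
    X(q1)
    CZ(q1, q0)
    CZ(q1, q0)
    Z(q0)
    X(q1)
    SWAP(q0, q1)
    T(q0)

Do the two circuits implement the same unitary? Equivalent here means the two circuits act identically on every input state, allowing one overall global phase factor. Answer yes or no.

Yes: on every input state the two circuits agree up to one overall phase factor.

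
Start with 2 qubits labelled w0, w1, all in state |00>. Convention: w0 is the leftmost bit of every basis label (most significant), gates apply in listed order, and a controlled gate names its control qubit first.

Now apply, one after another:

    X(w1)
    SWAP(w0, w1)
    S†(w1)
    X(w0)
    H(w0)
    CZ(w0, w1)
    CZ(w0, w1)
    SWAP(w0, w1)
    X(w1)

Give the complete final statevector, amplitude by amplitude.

The resulting statevector has amplitude sqrt(2)/2 on |00>, sqrt(2)/2 on |01>, 0 on |10>, 0 on |11>.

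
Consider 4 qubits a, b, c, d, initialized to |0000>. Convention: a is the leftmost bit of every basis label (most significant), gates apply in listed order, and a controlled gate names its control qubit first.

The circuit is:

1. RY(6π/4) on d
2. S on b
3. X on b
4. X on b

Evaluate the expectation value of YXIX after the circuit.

The observable YXIX averages to 0. Key observation: the block from step 3 through step 4 cancels to the identity and can be dropped.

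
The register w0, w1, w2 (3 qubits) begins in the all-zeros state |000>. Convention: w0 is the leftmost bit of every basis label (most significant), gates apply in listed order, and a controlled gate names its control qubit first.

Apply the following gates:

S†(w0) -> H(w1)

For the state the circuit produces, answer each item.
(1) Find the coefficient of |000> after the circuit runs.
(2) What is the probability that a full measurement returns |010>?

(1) |000> carries amplitude sqrt(2)/2 in the final state.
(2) Outcome |010> occurs with probability 1/2.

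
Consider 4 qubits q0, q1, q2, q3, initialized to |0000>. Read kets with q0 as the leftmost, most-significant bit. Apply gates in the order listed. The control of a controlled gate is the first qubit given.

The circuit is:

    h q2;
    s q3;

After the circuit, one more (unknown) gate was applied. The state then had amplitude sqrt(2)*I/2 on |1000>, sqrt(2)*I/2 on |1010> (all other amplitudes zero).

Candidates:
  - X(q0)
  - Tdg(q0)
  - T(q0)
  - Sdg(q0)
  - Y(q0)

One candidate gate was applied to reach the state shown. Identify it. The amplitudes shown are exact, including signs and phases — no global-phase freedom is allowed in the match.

The unique candidate consistent with the amplitudes is Y(q0).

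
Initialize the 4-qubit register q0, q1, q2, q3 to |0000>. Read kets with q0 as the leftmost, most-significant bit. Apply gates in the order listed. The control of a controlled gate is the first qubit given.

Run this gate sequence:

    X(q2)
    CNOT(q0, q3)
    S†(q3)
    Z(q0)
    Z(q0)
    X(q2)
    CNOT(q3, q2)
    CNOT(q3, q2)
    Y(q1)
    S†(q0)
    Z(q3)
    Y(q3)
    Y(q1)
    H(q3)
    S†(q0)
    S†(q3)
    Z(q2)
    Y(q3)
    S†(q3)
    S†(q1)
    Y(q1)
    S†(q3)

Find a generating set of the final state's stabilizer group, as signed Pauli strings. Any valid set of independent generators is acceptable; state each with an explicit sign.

One valid set of independent stabilizer generators is -IIIY, +ZIII, -IZII, +IIZI (any independent generating set of the same group is equally correct).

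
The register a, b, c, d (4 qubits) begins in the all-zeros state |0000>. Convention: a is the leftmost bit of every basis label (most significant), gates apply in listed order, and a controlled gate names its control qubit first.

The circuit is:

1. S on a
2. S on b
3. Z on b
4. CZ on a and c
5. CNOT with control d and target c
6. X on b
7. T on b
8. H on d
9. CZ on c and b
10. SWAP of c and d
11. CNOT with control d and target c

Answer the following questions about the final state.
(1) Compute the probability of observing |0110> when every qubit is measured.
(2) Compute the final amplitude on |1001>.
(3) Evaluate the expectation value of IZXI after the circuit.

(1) A full measurement returns |0110> with probability 1/2.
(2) The amplitude on |1001> is 0.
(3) The observable IZXI averages to -1.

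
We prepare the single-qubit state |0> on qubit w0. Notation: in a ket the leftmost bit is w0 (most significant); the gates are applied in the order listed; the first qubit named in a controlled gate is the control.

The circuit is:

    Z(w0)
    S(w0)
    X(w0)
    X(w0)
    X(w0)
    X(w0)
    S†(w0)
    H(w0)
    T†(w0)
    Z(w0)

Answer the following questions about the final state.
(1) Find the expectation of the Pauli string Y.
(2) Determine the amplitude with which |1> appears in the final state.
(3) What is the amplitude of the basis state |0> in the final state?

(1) The observable Y averages to sqrt(2)/2.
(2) |1> carries amplitude sqrt(2)*exp(3*I*pi/4)/2 in the final state.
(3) The final state's coefficient on |0> equals sqrt(2)/2.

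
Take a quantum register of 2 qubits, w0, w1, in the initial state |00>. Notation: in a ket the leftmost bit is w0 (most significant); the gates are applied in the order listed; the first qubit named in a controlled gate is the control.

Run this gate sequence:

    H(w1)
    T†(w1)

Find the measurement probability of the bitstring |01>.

The probability of measuring |01> is 1/2.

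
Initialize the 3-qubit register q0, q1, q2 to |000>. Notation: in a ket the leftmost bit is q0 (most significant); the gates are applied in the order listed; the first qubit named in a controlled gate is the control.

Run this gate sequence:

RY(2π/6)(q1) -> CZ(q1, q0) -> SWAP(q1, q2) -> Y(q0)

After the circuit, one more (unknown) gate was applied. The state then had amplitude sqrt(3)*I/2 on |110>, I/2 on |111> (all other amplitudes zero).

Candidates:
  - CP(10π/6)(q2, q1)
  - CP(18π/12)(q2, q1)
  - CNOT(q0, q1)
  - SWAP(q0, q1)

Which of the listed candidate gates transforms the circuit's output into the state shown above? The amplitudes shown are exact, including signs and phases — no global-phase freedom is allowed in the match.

The applied gate was CNOT(q0, q1).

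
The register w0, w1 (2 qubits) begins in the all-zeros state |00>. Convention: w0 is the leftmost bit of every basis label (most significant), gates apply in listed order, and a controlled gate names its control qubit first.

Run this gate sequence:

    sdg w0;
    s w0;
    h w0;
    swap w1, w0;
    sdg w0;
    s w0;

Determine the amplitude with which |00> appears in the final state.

The amplitude on |00> is sqrt(2)/2.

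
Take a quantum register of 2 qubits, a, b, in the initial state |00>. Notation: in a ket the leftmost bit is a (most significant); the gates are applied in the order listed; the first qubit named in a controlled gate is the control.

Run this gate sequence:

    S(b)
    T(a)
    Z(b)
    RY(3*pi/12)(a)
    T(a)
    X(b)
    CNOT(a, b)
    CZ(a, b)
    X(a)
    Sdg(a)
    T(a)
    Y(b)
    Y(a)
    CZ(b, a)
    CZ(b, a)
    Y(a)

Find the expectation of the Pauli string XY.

The expectation value of XY is -sqrt(2)/2. Key observation: steps 13-16 multiply out to the identity, so the circuit reduces to the remaining gates.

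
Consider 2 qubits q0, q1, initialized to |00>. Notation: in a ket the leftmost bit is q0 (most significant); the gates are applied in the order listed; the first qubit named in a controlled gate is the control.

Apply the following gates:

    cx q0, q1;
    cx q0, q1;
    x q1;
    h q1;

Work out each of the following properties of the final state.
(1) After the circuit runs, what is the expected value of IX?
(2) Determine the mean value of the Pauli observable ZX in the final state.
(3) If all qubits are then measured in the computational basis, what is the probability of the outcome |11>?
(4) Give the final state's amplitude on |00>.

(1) In the final state, IX has expectation -1. Key observation: the block from step 1 through step 2 cancels to the identity and can be dropped.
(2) In the final state, ZX has expectation -1.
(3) Outcome |11> occurs with probability 0.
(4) The final state's coefficient on |00> equals sqrt(2)/2.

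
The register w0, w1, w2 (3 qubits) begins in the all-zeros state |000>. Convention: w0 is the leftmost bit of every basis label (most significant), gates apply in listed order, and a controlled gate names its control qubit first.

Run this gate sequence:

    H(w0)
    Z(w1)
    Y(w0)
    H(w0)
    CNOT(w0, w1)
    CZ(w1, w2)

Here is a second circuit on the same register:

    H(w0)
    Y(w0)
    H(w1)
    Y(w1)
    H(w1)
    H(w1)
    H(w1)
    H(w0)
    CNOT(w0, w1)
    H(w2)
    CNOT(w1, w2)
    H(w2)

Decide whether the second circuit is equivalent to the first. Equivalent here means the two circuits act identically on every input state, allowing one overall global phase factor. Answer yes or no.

No, they are not equivalent — no single phase factor reconciles the two unitaries.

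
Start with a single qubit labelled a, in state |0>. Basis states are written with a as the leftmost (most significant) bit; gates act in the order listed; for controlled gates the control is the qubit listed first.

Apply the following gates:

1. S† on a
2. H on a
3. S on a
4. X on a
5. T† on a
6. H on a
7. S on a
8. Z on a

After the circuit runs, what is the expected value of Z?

In the final state, Z has expectation -sqrt(2)/2.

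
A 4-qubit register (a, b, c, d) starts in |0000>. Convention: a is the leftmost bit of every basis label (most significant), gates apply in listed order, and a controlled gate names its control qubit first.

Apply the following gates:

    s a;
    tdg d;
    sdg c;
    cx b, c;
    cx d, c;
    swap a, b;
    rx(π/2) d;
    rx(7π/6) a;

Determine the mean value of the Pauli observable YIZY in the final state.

The observable YIZY averages to -1/2.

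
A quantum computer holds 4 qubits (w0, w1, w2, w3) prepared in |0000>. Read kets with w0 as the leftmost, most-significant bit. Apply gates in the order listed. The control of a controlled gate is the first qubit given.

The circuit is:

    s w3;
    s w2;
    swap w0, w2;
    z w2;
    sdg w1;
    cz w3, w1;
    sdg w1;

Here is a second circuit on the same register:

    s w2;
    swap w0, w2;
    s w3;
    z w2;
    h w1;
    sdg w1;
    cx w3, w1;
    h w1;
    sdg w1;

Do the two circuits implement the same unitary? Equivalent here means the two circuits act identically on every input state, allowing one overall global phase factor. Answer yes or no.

No, they are not equivalent — no single phase factor reconciles the two unitaries.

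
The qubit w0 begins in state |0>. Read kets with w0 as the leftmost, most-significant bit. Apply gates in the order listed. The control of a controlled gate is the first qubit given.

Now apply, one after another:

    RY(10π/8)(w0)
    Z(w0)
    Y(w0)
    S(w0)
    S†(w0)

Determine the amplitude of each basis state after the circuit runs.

The final amplitudes are I*sqrt(sqrt(2) + 2)/2 on |0>, -I*sqrt(2 - sqrt(2))/2 on |1>.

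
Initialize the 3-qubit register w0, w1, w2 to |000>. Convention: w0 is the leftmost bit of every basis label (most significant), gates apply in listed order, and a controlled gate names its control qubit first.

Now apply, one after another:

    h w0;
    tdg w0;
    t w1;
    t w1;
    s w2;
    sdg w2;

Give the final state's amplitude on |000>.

|000> carries amplitude sqrt(2)/2 in the final state. Key observation: gates 5-6 undo each other exactly, leaving only the rest of the circuit to track.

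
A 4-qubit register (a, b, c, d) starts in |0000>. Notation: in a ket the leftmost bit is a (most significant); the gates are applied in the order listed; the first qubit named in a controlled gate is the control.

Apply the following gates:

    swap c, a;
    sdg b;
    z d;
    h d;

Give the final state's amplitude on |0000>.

The amplitude on |0000> is sqrt(2)/2.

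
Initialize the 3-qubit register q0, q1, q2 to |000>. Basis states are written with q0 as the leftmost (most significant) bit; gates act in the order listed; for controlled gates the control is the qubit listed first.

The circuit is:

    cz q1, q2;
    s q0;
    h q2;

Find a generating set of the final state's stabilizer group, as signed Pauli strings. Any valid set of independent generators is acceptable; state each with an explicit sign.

One valid set of independent stabilizer generators is +IIX, +ZII, +IZI (any independent generating set of the same group is equally correct).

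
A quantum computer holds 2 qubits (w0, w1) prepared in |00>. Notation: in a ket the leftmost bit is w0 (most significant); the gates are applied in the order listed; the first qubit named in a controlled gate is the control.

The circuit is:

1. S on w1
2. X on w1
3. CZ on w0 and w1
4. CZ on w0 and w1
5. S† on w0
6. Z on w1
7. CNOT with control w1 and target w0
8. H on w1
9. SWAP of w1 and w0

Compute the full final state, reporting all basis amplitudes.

After the circuit, the state carries amplitude 0 on |00>, -sqrt(2)/2 on |01>, 0 on |10>, sqrt(2)/2 on |11>. Key observation: the block from step 3 through step 4 cancels to the identity and can be dropped.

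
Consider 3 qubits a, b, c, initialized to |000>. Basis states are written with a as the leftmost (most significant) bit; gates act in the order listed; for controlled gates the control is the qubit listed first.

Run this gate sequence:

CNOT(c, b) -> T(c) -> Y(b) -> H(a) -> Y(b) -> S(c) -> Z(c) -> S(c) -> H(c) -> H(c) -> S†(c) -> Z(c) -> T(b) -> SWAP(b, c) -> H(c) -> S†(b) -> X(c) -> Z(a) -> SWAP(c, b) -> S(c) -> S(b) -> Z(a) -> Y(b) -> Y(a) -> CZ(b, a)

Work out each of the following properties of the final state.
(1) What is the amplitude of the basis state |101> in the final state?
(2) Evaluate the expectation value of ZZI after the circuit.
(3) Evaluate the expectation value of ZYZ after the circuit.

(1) The final state's coefficient on |101> equals 0. Key observation: steps 7-12 multiply out to the identity, so the circuit reduces to the remaining gates.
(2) The expectation value of ZZI is 0.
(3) The expectation value of ZYZ is 1.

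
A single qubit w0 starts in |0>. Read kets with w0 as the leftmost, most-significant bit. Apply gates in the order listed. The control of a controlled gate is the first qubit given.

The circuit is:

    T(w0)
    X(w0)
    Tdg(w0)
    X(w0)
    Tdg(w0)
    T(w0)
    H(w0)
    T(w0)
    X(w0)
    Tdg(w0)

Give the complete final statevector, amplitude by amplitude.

The resulting statevector has amplitude sqrt(2)/2 on |0>, -sqrt(2)*I/2 on |1>.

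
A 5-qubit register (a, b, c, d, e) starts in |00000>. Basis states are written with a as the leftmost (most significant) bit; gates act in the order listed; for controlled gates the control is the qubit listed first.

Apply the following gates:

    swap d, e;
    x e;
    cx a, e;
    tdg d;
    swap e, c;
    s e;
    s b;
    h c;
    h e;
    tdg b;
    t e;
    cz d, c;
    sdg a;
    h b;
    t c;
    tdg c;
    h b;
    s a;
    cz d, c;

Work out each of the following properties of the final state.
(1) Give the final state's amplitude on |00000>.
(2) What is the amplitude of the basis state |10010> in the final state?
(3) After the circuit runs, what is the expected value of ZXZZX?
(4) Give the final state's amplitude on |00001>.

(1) The amplitude on |00000> is 1/2. Key observation: gates 12-19 undo each other exactly, leaving only the rest of the circuit to track.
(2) The amplitude on |10010> is 0.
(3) The observable ZXZZX averages to 0.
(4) |00001> carries amplitude exp(I*pi/4)/2 in the final state.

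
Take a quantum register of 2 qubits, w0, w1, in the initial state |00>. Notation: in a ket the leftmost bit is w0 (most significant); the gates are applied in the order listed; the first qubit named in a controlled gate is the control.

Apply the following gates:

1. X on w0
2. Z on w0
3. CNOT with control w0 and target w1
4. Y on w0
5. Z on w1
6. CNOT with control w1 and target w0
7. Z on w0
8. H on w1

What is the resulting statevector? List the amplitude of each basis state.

The resulting statevector has amplitude 0 on |00>, 0 on |01>, sqrt(2)*I/2 on |10>, -sqrt(2)*I/2 on |11>.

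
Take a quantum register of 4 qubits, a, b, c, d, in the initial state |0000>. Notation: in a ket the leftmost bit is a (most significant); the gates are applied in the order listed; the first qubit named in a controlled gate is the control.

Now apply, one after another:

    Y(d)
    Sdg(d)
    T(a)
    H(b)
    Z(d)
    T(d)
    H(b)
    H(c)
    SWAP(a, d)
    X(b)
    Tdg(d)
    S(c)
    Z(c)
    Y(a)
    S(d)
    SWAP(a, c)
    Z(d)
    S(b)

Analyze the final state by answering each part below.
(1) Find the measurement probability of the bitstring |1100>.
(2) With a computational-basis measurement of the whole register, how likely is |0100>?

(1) The probability of measuring |1100> is 1/2.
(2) Outcome |0100> occurs with probability 1/2.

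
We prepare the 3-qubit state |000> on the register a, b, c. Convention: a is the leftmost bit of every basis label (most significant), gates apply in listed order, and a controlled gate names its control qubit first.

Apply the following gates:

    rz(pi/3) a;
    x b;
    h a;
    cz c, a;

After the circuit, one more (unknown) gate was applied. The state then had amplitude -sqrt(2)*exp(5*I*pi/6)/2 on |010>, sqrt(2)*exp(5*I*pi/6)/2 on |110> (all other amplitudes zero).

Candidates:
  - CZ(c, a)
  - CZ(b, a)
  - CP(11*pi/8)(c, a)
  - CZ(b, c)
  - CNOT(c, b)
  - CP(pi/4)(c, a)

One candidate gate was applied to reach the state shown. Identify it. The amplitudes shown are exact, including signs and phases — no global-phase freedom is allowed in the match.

It was CZ(b, a) that produced the state shown.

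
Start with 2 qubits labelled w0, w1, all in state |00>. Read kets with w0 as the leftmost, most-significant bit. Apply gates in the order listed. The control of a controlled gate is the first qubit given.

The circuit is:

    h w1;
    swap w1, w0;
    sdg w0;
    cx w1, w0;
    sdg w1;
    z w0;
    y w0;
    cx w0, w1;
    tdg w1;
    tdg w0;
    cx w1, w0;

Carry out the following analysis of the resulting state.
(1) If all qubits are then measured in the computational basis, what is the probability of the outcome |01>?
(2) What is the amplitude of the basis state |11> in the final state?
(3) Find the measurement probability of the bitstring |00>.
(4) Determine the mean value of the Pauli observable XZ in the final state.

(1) The probability of measuring |01> is 1/2.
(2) |11> carries amplitude 0 in the final state.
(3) A full measurement returns |00> with probability 1/2.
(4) The observable XZ averages to 0.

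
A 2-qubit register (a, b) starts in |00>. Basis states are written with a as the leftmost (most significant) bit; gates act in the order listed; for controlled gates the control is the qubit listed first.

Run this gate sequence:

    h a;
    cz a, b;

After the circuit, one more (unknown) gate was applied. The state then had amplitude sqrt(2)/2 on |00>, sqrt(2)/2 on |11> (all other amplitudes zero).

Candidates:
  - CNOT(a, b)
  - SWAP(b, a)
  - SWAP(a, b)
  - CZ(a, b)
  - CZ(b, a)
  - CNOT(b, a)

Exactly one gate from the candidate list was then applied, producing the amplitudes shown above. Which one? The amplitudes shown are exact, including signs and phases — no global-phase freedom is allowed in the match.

The unique candidate consistent with the amplitudes is CNOT(a, b).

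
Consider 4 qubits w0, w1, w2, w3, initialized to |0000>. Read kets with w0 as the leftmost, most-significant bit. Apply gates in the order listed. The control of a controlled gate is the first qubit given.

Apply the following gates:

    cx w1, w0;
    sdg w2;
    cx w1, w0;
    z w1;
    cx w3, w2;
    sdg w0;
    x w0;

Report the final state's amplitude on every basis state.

The resulting statevector has amplitude 1 on |1000>, and 0 on every other basis state.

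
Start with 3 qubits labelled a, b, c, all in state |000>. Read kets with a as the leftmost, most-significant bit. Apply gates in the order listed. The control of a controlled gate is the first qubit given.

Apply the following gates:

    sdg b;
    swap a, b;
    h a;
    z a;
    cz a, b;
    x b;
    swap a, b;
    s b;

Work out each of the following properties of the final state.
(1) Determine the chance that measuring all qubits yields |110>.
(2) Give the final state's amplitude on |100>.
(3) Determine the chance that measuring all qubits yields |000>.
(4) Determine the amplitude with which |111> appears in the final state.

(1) The probability of measuring |110> is 1/2.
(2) |100> carries amplitude sqrt(2)/2 in the final state.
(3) The probability of measuring |000> is 0.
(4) The final state's coefficient on |111> equals 0.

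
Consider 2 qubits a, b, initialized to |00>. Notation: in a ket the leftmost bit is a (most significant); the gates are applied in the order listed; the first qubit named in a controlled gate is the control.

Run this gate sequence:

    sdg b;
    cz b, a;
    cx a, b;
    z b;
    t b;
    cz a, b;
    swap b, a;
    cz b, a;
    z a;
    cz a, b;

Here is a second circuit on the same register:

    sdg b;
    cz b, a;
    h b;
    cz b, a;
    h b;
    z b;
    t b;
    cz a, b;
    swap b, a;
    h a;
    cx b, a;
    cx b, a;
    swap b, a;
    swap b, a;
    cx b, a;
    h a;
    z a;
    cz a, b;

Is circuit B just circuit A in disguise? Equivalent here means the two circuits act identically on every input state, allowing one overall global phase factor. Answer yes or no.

Yes: on every input state the two circuits agree up to one overall phase factor.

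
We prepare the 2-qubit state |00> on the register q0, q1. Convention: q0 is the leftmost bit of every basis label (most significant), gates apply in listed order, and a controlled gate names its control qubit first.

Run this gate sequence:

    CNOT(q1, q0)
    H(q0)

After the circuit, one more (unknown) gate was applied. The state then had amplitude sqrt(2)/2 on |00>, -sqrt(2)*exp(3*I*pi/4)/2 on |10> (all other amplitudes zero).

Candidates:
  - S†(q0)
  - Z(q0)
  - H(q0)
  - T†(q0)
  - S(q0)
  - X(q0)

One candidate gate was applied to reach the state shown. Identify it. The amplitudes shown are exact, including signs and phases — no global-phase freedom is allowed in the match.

The applied gate was T†(q0).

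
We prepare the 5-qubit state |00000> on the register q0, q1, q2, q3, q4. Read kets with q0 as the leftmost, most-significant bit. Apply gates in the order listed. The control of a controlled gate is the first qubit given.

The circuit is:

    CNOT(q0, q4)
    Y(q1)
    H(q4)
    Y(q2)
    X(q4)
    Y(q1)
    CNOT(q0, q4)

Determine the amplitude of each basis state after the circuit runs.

After the circuit, the state carries amplitude sqrt(2)*I/2 on |00100>, sqrt(2)*I/2 on |00101>, and 0 on every other basis state.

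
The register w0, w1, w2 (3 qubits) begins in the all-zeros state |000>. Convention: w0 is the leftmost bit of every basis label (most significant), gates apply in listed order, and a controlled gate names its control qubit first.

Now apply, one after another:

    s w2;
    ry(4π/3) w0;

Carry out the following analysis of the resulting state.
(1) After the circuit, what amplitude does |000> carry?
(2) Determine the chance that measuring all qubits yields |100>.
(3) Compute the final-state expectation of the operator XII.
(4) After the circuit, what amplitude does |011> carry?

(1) The amplitude on |000> is -1/2.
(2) A full measurement returns |100> with probability 3/4.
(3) In the final state, XII has expectation -sqrt(3)/2.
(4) |011> carries amplitude 0 in the final state.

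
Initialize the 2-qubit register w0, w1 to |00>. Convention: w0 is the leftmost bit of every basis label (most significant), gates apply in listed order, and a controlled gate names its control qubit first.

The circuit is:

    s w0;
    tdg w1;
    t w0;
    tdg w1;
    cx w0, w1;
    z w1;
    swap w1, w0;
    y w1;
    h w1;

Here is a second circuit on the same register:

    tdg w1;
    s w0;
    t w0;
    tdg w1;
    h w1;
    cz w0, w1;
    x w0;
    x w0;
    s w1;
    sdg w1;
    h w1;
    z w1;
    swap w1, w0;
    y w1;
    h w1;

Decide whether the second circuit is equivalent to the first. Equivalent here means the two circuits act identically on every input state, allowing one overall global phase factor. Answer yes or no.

Yes, they are equivalent — the unitaries differ by at most a global phase.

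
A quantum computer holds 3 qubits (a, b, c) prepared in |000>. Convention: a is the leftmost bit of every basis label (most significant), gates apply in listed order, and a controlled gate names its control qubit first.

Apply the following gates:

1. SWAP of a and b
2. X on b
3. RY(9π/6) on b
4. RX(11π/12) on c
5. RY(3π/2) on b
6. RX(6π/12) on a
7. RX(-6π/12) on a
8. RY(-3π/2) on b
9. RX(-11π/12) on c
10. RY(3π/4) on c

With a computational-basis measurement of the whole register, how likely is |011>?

A full measurement returns |011> with probability sqrt(2)/8 + 1/4. Key observation: steps 4-9 multiply out to the identity, so the circuit reduces to the remaining gates.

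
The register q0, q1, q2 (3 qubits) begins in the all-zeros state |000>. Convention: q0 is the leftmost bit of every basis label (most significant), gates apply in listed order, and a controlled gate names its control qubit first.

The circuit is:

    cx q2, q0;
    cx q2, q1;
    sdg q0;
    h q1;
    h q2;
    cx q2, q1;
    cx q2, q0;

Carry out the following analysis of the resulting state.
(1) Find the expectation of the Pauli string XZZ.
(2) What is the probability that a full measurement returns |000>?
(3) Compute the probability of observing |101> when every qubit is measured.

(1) The expectation value of XZZ is 0.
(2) A full measurement returns |000> with probability 1/4.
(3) The probability of measuring |101> is 1/4.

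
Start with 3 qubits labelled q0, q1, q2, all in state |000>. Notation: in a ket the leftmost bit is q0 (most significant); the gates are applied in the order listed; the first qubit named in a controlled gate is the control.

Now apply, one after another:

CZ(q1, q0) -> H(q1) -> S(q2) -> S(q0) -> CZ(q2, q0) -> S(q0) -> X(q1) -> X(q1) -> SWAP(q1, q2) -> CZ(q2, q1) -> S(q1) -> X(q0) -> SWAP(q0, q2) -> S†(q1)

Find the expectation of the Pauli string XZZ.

In the final state, XZZ has expectation -1. Key observation: gates 7-8 undo each other exactly, leaving only the rest of the circuit to track.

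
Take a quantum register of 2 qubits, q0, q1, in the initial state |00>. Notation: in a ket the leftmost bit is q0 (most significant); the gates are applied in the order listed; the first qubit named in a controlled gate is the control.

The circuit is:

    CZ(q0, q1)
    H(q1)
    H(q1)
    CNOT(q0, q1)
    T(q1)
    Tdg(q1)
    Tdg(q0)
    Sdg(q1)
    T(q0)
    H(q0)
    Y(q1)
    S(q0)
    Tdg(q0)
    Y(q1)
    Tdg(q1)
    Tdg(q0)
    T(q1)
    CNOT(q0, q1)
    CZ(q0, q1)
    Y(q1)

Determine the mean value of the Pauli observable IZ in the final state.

The expectation value of IZ is 0.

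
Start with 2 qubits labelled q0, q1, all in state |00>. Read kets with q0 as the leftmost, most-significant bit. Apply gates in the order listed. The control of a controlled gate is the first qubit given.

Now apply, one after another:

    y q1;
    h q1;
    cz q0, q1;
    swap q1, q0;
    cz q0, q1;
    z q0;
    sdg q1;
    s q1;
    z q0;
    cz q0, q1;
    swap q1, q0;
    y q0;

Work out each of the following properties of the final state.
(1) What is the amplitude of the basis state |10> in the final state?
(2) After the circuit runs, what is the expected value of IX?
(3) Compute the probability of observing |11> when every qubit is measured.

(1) |10> carries amplitude -sqrt(2)/2 in the final state. Key observation: steps 4-11 multiply out to the identity, so the circuit reduces to the remaining gates.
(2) In the final state, IX has expectation -1.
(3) The probability of measuring |11> is 1/2.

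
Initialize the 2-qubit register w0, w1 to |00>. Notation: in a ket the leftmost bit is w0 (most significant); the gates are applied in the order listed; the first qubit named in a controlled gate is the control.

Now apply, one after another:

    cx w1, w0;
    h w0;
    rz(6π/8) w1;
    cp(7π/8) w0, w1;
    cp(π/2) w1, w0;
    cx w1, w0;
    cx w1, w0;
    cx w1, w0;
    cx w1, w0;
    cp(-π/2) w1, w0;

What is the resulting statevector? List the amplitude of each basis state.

The final amplitudes are -sqrt(2)*exp(5*I*pi/8)/2 on |00>, 0 on |01>, -sqrt(2)*exp(5*I*pi/8)/2 on |10>, 0 on |11>.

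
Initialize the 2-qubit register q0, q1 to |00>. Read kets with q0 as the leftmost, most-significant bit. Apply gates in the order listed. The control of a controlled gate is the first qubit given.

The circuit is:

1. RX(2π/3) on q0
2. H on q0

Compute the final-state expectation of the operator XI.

In the final state, XI has expectation -1/2.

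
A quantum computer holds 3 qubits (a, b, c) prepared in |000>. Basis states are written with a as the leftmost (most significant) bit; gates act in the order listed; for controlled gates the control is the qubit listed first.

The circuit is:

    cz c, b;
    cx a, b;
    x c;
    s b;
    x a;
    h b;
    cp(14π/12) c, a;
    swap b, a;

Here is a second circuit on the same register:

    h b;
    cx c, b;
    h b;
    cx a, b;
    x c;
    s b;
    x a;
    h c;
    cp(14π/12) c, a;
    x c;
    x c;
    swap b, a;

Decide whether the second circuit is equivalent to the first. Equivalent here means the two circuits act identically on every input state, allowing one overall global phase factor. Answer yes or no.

No, they are not equivalent — no single phase factor reconciles the two unitaries.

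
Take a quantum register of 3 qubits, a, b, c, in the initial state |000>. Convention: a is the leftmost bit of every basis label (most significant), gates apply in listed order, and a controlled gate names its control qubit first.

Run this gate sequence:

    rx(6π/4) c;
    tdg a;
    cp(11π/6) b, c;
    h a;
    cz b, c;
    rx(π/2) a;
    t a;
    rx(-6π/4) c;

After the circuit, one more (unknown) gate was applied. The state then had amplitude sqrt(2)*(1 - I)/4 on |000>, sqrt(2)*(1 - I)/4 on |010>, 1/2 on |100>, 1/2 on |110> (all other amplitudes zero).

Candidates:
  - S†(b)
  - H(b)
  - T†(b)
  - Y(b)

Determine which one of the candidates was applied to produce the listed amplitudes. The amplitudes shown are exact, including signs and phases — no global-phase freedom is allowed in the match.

The applied gate was H(b).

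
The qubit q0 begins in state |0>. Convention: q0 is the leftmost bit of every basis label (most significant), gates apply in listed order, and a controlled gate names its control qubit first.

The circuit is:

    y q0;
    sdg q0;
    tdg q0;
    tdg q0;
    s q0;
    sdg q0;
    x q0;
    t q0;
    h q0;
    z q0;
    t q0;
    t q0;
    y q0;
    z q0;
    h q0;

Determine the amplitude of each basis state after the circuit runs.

After the circuit, the state carries amplitude -1/2 + I/2 on |0>, 1/2 + I/2 on |1>.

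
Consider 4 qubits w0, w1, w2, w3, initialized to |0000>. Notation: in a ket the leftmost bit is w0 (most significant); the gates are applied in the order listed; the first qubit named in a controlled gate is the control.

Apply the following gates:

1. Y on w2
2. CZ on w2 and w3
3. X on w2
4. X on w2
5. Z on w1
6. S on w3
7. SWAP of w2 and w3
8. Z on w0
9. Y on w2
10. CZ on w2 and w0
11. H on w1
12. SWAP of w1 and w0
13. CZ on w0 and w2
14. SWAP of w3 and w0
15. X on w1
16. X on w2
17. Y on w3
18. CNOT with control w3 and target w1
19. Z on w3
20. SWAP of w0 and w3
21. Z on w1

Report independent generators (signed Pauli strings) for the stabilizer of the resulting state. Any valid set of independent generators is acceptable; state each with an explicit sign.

One valid set of independent stabilizer generators is +XXII, -ZZII, +IIZI, -IIIZ (any independent generating set of the same group is equally correct).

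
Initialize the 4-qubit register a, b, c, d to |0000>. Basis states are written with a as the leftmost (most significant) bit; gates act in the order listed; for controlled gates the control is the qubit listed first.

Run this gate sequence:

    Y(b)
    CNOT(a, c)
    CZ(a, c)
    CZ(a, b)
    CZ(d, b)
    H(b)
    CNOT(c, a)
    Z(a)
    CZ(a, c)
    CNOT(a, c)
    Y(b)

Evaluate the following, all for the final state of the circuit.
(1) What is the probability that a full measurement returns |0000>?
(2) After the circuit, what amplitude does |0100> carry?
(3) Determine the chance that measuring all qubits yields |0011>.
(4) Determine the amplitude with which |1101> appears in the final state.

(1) A full measurement returns |0000> with probability 1/2.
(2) |0100> carries amplitude -sqrt(2)/2 in the final state.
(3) The probability of measuring |0011> is 0.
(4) The final state's coefficient on |1101> equals 0.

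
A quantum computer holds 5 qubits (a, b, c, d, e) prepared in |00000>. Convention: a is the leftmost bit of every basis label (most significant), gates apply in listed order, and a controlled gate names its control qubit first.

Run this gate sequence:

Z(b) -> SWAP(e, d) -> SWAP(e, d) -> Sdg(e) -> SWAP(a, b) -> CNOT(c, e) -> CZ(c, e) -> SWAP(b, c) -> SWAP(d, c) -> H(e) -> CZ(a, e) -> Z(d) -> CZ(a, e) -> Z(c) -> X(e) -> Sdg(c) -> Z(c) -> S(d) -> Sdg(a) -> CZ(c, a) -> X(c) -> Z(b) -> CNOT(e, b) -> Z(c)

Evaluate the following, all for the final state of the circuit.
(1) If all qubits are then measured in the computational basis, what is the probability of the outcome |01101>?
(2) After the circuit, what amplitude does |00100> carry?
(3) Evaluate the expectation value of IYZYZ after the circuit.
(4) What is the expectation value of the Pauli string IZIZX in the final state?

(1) A full measurement returns |01101> with probability 1/2.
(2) The amplitude on |00100> is -sqrt(2)/2.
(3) In the final state, IYZYZ has expectation 0.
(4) The expectation value of IZIZX is 0.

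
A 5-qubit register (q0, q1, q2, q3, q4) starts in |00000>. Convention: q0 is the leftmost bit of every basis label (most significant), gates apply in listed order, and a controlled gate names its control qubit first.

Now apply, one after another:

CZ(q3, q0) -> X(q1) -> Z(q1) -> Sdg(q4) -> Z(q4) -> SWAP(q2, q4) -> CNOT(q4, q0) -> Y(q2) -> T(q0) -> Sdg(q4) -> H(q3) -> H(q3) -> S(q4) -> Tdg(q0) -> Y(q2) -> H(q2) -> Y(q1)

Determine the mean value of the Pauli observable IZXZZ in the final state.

In the final state, IZXZZ has expectation 1.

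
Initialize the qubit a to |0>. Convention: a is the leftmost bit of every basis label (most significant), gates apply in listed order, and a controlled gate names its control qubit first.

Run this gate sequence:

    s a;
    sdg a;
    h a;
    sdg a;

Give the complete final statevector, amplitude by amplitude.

After the circuit, the state carries amplitude sqrt(2)/2 on |0>, -sqrt(2)*I/2 on |1>. Key observation: the block from step 1 through step 2 cancels to the identity and can be dropped.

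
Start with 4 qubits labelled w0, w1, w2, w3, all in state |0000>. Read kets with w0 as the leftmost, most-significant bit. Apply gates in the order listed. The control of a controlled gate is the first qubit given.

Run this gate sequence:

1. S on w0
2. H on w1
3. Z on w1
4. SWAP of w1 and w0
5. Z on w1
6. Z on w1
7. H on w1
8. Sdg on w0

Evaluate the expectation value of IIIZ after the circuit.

The observable IIIZ averages to 1.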